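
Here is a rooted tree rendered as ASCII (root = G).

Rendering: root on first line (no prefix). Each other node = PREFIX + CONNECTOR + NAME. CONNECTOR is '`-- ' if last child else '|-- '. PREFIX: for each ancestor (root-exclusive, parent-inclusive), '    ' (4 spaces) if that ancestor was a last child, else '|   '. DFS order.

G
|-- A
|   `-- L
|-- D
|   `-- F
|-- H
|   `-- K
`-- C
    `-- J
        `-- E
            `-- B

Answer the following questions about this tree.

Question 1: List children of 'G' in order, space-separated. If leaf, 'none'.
Answer: A D H C

Derivation:
Node G's children (from adjacency): A, D, H, C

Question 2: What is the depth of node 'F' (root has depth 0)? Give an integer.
Path from root to F: G -> D -> F
Depth = number of edges = 2

Answer: 2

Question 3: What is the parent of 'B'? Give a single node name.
Scan adjacency: B appears as child of E

Answer: E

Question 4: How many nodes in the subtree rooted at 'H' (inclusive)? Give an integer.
Subtree rooted at H contains: H, K
Count = 2

Answer: 2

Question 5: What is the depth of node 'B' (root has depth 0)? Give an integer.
Answer: 4

Derivation:
Path from root to B: G -> C -> J -> E -> B
Depth = number of edges = 4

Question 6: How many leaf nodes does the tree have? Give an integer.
Answer: 4

Derivation:
Leaves (nodes with no children): B, F, K, L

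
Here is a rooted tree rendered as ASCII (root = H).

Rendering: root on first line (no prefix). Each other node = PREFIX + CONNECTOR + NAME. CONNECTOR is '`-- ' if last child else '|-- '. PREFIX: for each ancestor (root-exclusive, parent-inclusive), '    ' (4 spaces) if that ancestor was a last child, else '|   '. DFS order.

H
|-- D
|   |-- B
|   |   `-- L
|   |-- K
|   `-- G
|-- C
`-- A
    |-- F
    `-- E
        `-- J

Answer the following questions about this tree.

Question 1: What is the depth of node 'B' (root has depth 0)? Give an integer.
Answer: 2

Derivation:
Path from root to B: H -> D -> B
Depth = number of edges = 2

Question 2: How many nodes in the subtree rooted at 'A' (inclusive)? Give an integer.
Subtree rooted at A contains: A, E, F, J
Count = 4

Answer: 4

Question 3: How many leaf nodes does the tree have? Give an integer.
Leaves (nodes with no children): C, F, G, J, K, L

Answer: 6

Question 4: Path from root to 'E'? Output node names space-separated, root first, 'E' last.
Answer: H A E

Derivation:
Walk down from root: H -> A -> E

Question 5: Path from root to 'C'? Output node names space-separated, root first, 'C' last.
Walk down from root: H -> C

Answer: H C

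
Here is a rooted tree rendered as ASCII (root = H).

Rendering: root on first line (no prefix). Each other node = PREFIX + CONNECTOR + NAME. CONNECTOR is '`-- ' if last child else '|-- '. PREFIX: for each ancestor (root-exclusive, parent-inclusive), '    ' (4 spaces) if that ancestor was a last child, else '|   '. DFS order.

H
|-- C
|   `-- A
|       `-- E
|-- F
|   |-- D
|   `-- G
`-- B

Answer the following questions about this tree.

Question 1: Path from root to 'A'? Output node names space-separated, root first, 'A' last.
Walk down from root: H -> C -> A

Answer: H C A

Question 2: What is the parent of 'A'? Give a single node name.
Answer: C

Derivation:
Scan adjacency: A appears as child of C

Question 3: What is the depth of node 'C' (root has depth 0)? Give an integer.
Path from root to C: H -> C
Depth = number of edges = 1

Answer: 1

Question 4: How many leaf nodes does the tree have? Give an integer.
Leaves (nodes with no children): B, D, E, G

Answer: 4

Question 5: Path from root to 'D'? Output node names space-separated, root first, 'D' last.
Answer: H F D

Derivation:
Walk down from root: H -> F -> D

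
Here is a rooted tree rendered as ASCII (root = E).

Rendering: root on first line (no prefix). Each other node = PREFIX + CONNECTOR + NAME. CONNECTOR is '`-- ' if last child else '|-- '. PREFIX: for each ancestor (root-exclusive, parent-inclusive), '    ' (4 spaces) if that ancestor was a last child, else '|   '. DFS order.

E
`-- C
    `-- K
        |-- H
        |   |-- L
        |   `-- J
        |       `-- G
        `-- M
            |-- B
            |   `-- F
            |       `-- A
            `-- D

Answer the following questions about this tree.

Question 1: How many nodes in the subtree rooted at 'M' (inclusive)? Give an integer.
Answer: 5

Derivation:
Subtree rooted at M contains: A, B, D, F, M
Count = 5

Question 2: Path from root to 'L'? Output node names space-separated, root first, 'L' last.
Walk down from root: E -> C -> K -> H -> L

Answer: E C K H L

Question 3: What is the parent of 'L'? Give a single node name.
Answer: H

Derivation:
Scan adjacency: L appears as child of H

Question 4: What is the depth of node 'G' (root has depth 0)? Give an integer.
Path from root to G: E -> C -> K -> H -> J -> G
Depth = number of edges = 5

Answer: 5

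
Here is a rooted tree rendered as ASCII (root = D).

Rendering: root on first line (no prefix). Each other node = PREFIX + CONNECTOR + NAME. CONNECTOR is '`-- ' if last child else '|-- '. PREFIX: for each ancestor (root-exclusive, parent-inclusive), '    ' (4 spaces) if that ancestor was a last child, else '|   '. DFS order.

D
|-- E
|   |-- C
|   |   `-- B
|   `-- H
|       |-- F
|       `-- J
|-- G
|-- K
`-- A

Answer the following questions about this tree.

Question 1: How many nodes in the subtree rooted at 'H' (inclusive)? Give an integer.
Subtree rooted at H contains: F, H, J
Count = 3

Answer: 3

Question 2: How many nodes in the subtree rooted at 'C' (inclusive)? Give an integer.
Subtree rooted at C contains: B, C
Count = 2

Answer: 2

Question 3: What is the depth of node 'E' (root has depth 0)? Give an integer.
Path from root to E: D -> E
Depth = number of edges = 1

Answer: 1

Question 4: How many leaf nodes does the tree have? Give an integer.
Leaves (nodes with no children): A, B, F, G, J, K

Answer: 6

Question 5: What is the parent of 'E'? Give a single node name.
Scan adjacency: E appears as child of D

Answer: D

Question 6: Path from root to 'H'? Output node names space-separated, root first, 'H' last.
Walk down from root: D -> E -> H

Answer: D E H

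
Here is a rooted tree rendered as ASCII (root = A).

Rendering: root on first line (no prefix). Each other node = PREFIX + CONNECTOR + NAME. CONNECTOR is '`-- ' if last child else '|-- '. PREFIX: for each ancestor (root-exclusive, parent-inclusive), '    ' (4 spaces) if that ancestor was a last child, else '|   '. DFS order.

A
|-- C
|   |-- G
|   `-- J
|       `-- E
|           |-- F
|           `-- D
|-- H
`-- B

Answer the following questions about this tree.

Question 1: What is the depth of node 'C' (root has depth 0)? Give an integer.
Answer: 1

Derivation:
Path from root to C: A -> C
Depth = number of edges = 1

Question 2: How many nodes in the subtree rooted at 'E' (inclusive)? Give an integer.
Answer: 3

Derivation:
Subtree rooted at E contains: D, E, F
Count = 3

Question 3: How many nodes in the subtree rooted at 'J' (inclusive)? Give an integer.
Answer: 4

Derivation:
Subtree rooted at J contains: D, E, F, J
Count = 4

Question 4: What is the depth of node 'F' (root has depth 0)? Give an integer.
Answer: 4

Derivation:
Path from root to F: A -> C -> J -> E -> F
Depth = number of edges = 4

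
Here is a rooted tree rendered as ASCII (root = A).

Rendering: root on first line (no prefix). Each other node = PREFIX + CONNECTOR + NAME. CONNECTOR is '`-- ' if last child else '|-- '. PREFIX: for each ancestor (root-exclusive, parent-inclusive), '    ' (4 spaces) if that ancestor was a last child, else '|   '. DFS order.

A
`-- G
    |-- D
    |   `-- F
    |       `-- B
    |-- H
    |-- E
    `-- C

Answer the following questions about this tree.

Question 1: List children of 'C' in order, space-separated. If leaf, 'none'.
Node C's children (from adjacency): (leaf)

Answer: none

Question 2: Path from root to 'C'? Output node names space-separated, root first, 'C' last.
Walk down from root: A -> G -> C

Answer: A G C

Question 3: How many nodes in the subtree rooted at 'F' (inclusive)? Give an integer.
Subtree rooted at F contains: B, F
Count = 2

Answer: 2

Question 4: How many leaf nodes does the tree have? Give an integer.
Leaves (nodes with no children): B, C, E, H

Answer: 4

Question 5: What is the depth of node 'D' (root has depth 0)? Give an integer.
Answer: 2

Derivation:
Path from root to D: A -> G -> D
Depth = number of edges = 2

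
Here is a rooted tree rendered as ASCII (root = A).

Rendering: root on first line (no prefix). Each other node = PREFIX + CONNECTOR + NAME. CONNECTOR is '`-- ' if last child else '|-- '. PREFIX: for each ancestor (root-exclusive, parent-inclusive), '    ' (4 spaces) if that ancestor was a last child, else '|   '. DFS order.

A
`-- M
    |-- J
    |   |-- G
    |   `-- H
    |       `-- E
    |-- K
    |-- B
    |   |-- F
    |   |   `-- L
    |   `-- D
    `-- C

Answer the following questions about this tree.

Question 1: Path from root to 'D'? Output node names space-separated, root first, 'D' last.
Walk down from root: A -> M -> B -> D

Answer: A M B D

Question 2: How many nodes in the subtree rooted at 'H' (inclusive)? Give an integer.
Subtree rooted at H contains: E, H
Count = 2

Answer: 2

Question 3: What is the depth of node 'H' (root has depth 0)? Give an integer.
Answer: 3

Derivation:
Path from root to H: A -> M -> J -> H
Depth = number of edges = 3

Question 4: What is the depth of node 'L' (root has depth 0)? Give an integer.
Answer: 4

Derivation:
Path from root to L: A -> M -> B -> F -> L
Depth = number of edges = 4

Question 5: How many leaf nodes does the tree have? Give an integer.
Leaves (nodes with no children): C, D, E, G, K, L

Answer: 6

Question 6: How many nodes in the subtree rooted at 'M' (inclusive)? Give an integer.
Answer: 11

Derivation:
Subtree rooted at M contains: B, C, D, E, F, G, H, J, K, L, M
Count = 11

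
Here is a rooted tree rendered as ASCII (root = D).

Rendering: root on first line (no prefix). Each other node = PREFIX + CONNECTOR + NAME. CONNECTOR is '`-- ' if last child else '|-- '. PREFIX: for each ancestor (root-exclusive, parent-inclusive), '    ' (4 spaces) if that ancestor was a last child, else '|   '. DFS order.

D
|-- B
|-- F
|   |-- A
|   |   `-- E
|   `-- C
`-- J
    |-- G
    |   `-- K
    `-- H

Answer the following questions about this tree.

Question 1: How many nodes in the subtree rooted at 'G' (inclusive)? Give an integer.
Subtree rooted at G contains: G, K
Count = 2

Answer: 2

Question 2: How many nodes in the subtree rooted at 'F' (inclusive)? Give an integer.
Subtree rooted at F contains: A, C, E, F
Count = 4

Answer: 4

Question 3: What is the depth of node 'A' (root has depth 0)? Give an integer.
Path from root to A: D -> F -> A
Depth = number of edges = 2

Answer: 2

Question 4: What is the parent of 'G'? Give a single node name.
Answer: J

Derivation:
Scan adjacency: G appears as child of J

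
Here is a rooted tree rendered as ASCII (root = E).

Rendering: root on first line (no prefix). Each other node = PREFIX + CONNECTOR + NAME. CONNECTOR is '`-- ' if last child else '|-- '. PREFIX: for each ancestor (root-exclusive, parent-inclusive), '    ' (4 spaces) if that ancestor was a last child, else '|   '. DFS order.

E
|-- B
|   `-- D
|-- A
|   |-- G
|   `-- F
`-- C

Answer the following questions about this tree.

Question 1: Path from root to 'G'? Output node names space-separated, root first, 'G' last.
Walk down from root: E -> A -> G

Answer: E A G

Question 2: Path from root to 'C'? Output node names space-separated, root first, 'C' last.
Answer: E C

Derivation:
Walk down from root: E -> C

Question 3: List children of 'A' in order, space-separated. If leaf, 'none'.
Node A's children (from adjacency): G, F

Answer: G F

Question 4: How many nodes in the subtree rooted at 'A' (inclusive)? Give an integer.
Answer: 3

Derivation:
Subtree rooted at A contains: A, F, G
Count = 3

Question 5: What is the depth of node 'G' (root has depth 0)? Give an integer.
Path from root to G: E -> A -> G
Depth = number of edges = 2

Answer: 2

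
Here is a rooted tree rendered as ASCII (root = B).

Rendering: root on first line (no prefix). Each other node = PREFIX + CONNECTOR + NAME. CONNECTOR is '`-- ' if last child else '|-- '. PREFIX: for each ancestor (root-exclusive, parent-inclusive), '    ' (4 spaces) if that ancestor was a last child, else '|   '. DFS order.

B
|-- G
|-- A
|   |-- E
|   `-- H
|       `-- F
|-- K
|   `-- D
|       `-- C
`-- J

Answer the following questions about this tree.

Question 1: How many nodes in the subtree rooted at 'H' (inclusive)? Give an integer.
Subtree rooted at H contains: F, H
Count = 2

Answer: 2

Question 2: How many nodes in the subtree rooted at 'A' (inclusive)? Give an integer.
Subtree rooted at A contains: A, E, F, H
Count = 4

Answer: 4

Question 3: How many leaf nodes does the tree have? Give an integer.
Answer: 5

Derivation:
Leaves (nodes with no children): C, E, F, G, J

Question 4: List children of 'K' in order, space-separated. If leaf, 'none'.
Node K's children (from adjacency): D

Answer: D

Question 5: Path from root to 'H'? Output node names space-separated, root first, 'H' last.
Walk down from root: B -> A -> H

Answer: B A H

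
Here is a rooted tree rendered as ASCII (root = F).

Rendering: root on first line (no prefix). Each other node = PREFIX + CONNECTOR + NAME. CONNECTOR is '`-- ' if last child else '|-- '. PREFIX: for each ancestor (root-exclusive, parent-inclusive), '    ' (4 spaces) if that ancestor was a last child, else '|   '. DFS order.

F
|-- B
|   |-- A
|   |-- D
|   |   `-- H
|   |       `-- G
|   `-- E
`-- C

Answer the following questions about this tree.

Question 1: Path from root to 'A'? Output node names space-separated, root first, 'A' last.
Walk down from root: F -> B -> A

Answer: F B A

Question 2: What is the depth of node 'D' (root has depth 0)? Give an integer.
Answer: 2

Derivation:
Path from root to D: F -> B -> D
Depth = number of edges = 2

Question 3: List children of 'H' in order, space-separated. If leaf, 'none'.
Node H's children (from adjacency): G

Answer: G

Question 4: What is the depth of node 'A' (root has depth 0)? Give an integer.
Path from root to A: F -> B -> A
Depth = number of edges = 2

Answer: 2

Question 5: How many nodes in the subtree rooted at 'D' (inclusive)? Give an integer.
Subtree rooted at D contains: D, G, H
Count = 3

Answer: 3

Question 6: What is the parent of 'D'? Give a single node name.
Answer: B

Derivation:
Scan adjacency: D appears as child of B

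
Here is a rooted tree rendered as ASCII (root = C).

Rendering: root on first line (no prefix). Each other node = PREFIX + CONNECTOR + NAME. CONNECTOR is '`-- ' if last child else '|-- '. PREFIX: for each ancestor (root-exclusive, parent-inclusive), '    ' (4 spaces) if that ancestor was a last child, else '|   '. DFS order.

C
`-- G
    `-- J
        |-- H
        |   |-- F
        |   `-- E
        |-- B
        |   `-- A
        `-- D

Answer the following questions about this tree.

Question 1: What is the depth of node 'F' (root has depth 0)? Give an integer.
Answer: 4

Derivation:
Path from root to F: C -> G -> J -> H -> F
Depth = number of edges = 4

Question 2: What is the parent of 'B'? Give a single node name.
Scan adjacency: B appears as child of J

Answer: J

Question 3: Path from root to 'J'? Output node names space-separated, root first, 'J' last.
Answer: C G J

Derivation:
Walk down from root: C -> G -> J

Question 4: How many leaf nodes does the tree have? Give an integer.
Leaves (nodes with no children): A, D, E, F

Answer: 4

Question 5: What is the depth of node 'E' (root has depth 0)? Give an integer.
Answer: 4

Derivation:
Path from root to E: C -> G -> J -> H -> E
Depth = number of edges = 4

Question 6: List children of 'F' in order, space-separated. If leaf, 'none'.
Node F's children (from adjacency): (leaf)

Answer: none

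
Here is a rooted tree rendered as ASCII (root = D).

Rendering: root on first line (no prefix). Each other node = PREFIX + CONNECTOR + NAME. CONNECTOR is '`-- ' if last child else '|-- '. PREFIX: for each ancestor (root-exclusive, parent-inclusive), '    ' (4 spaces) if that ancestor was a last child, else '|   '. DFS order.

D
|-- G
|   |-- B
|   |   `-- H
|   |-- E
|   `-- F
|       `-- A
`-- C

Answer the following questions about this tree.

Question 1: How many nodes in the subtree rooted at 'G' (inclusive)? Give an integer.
Answer: 6

Derivation:
Subtree rooted at G contains: A, B, E, F, G, H
Count = 6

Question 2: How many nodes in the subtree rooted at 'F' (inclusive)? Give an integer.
Subtree rooted at F contains: A, F
Count = 2

Answer: 2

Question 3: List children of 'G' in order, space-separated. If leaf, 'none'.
Node G's children (from adjacency): B, E, F

Answer: B E F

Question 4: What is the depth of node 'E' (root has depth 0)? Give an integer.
Answer: 2

Derivation:
Path from root to E: D -> G -> E
Depth = number of edges = 2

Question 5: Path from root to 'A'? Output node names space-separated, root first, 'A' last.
Walk down from root: D -> G -> F -> A

Answer: D G F A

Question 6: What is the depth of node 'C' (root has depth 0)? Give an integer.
Answer: 1

Derivation:
Path from root to C: D -> C
Depth = number of edges = 1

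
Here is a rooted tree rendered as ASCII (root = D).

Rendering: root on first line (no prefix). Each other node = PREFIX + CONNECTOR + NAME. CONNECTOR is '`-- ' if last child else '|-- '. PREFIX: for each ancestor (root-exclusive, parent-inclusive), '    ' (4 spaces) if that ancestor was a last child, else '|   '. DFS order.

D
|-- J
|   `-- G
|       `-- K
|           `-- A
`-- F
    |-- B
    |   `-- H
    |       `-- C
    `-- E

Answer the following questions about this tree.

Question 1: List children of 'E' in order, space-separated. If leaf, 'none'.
Node E's children (from adjacency): (leaf)

Answer: none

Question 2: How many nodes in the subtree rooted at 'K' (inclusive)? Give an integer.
Answer: 2

Derivation:
Subtree rooted at K contains: A, K
Count = 2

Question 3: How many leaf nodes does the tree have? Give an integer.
Answer: 3

Derivation:
Leaves (nodes with no children): A, C, E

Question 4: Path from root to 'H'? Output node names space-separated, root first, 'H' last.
Walk down from root: D -> F -> B -> H

Answer: D F B H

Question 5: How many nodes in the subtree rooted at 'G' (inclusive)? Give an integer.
Subtree rooted at G contains: A, G, K
Count = 3

Answer: 3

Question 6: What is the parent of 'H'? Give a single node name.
Answer: B

Derivation:
Scan adjacency: H appears as child of B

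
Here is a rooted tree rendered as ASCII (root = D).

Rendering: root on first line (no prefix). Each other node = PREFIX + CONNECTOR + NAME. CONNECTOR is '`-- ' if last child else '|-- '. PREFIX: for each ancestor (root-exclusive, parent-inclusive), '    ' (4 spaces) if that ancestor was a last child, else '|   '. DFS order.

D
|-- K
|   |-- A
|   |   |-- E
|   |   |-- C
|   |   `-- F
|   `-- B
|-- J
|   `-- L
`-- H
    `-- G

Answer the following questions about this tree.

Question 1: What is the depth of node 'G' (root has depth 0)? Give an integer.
Path from root to G: D -> H -> G
Depth = number of edges = 2

Answer: 2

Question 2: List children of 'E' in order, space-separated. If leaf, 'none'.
Answer: none

Derivation:
Node E's children (from adjacency): (leaf)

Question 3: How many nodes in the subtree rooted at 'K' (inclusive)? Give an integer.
Subtree rooted at K contains: A, B, C, E, F, K
Count = 6

Answer: 6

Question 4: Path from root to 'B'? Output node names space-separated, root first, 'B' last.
Walk down from root: D -> K -> B

Answer: D K B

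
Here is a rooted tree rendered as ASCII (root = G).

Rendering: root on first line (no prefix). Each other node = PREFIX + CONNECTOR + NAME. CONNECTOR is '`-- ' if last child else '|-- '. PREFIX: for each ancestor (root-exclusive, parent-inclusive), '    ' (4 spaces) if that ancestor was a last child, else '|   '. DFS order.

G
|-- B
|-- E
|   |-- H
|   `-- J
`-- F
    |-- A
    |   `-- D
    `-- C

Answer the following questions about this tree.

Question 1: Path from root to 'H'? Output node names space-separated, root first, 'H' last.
Answer: G E H

Derivation:
Walk down from root: G -> E -> H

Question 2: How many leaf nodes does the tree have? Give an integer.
Answer: 5

Derivation:
Leaves (nodes with no children): B, C, D, H, J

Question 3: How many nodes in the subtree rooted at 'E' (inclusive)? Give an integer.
Answer: 3

Derivation:
Subtree rooted at E contains: E, H, J
Count = 3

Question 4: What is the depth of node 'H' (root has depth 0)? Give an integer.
Answer: 2

Derivation:
Path from root to H: G -> E -> H
Depth = number of edges = 2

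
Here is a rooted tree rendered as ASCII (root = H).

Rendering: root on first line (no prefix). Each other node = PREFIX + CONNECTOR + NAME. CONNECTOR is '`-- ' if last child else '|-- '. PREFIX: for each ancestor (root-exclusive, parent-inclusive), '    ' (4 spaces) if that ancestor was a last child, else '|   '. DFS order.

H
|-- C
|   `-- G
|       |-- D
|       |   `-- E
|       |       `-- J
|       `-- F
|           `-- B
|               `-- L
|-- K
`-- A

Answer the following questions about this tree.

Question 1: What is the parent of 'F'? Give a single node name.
Answer: G

Derivation:
Scan adjacency: F appears as child of G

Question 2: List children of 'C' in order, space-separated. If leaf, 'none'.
Node C's children (from adjacency): G

Answer: G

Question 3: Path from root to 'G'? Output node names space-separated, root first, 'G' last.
Answer: H C G

Derivation:
Walk down from root: H -> C -> G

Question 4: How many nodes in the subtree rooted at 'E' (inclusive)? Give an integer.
Subtree rooted at E contains: E, J
Count = 2

Answer: 2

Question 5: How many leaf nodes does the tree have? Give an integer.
Leaves (nodes with no children): A, J, K, L

Answer: 4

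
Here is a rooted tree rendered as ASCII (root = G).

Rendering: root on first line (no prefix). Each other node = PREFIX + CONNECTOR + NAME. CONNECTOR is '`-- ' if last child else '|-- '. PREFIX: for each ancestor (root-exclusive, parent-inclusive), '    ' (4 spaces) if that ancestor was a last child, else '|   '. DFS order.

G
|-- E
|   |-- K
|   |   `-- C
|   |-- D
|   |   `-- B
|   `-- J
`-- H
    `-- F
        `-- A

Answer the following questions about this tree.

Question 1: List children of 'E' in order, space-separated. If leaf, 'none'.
Answer: K D J

Derivation:
Node E's children (from adjacency): K, D, J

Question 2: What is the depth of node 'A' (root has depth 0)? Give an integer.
Path from root to A: G -> H -> F -> A
Depth = number of edges = 3

Answer: 3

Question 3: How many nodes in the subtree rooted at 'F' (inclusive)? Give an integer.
Answer: 2

Derivation:
Subtree rooted at F contains: A, F
Count = 2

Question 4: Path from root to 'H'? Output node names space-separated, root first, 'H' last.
Answer: G H

Derivation:
Walk down from root: G -> H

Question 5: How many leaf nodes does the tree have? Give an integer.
Answer: 4

Derivation:
Leaves (nodes with no children): A, B, C, J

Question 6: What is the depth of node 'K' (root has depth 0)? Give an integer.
Path from root to K: G -> E -> K
Depth = number of edges = 2

Answer: 2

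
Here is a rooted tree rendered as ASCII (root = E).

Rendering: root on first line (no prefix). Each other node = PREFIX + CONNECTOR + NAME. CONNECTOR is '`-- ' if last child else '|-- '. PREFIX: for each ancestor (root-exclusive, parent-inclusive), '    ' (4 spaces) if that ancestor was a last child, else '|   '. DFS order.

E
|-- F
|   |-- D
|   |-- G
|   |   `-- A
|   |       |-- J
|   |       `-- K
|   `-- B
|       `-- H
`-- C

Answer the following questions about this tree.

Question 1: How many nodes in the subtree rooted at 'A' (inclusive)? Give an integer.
Answer: 3

Derivation:
Subtree rooted at A contains: A, J, K
Count = 3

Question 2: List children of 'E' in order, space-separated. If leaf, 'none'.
Node E's children (from adjacency): F, C

Answer: F C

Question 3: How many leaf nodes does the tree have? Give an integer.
Answer: 5

Derivation:
Leaves (nodes with no children): C, D, H, J, K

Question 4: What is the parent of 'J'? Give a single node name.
Answer: A

Derivation:
Scan adjacency: J appears as child of A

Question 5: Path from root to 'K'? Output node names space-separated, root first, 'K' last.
Walk down from root: E -> F -> G -> A -> K

Answer: E F G A K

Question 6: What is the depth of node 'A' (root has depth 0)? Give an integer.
Answer: 3

Derivation:
Path from root to A: E -> F -> G -> A
Depth = number of edges = 3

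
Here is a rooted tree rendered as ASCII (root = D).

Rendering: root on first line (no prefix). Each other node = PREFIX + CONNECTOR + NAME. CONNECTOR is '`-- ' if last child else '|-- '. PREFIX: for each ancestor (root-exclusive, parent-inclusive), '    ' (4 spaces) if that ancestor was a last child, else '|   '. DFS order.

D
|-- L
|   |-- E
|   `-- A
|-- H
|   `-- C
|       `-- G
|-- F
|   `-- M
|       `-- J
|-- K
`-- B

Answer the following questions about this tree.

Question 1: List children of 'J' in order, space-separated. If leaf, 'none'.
Node J's children (from adjacency): (leaf)

Answer: none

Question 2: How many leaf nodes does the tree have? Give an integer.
Leaves (nodes with no children): A, B, E, G, J, K

Answer: 6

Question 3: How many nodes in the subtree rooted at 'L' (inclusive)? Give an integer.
Subtree rooted at L contains: A, E, L
Count = 3

Answer: 3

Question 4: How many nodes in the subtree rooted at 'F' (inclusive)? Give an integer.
Answer: 3

Derivation:
Subtree rooted at F contains: F, J, M
Count = 3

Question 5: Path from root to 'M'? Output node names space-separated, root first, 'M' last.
Walk down from root: D -> F -> M

Answer: D F M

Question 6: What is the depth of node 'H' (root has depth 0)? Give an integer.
Answer: 1

Derivation:
Path from root to H: D -> H
Depth = number of edges = 1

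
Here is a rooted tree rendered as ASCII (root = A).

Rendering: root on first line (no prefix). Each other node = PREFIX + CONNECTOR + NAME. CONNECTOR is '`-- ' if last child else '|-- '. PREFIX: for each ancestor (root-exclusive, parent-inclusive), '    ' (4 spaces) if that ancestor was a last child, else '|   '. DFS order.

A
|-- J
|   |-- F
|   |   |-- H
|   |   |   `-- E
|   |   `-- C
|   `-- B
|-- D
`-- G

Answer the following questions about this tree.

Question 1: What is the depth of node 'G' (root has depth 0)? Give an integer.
Path from root to G: A -> G
Depth = number of edges = 1

Answer: 1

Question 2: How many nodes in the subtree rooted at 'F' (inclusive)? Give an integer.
Answer: 4

Derivation:
Subtree rooted at F contains: C, E, F, H
Count = 4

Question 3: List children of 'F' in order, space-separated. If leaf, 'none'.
Node F's children (from adjacency): H, C

Answer: H C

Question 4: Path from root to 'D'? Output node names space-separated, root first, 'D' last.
Answer: A D

Derivation:
Walk down from root: A -> D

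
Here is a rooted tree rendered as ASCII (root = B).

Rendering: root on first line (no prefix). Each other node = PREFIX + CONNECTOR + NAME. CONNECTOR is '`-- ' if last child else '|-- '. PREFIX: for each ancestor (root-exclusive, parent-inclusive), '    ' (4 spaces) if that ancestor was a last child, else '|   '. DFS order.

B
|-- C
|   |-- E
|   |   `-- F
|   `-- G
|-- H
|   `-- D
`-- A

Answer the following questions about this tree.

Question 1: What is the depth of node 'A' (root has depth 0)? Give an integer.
Path from root to A: B -> A
Depth = number of edges = 1

Answer: 1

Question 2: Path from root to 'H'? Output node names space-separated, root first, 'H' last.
Answer: B H

Derivation:
Walk down from root: B -> H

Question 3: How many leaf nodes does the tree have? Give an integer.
Answer: 4

Derivation:
Leaves (nodes with no children): A, D, F, G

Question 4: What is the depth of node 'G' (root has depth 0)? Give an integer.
Answer: 2

Derivation:
Path from root to G: B -> C -> G
Depth = number of edges = 2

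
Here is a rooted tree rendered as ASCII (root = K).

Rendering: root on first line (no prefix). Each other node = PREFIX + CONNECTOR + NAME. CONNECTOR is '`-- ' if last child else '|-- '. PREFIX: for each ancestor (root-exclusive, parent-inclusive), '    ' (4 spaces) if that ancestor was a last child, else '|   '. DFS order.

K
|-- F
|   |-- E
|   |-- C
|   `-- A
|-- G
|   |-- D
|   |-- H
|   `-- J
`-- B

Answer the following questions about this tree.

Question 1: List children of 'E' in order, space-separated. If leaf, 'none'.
Answer: none

Derivation:
Node E's children (from adjacency): (leaf)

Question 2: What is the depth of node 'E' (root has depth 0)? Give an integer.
Path from root to E: K -> F -> E
Depth = number of edges = 2

Answer: 2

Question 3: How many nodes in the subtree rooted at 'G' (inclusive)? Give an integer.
Subtree rooted at G contains: D, G, H, J
Count = 4

Answer: 4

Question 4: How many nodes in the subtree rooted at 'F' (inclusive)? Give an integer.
Answer: 4

Derivation:
Subtree rooted at F contains: A, C, E, F
Count = 4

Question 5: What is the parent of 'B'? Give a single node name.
Answer: K

Derivation:
Scan adjacency: B appears as child of K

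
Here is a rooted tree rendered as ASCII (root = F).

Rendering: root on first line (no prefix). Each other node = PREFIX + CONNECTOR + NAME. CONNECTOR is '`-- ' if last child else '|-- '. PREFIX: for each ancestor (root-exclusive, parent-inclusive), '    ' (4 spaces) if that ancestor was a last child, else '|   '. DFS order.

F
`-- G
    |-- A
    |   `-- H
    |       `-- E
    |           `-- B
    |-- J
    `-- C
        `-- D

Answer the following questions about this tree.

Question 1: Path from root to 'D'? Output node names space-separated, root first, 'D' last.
Answer: F G C D

Derivation:
Walk down from root: F -> G -> C -> D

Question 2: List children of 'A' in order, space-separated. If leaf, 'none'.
Node A's children (from adjacency): H

Answer: H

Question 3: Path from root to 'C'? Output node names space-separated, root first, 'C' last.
Answer: F G C

Derivation:
Walk down from root: F -> G -> C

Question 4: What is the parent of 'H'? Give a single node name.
Scan adjacency: H appears as child of A

Answer: A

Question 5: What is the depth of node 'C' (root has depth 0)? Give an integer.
Path from root to C: F -> G -> C
Depth = number of edges = 2

Answer: 2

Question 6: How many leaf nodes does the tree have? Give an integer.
Leaves (nodes with no children): B, D, J

Answer: 3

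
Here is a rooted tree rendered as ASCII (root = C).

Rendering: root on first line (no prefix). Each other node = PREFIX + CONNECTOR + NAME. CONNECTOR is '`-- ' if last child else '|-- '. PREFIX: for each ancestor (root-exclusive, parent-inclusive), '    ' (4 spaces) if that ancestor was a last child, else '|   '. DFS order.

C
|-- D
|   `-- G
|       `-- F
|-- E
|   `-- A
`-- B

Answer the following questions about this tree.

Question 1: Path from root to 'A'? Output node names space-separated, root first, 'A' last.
Answer: C E A

Derivation:
Walk down from root: C -> E -> A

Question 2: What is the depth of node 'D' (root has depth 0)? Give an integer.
Path from root to D: C -> D
Depth = number of edges = 1

Answer: 1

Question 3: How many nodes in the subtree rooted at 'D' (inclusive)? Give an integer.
Answer: 3

Derivation:
Subtree rooted at D contains: D, F, G
Count = 3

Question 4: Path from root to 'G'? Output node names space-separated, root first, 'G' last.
Answer: C D G

Derivation:
Walk down from root: C -> D -> G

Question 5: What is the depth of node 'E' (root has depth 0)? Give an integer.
Answer: 1

Derivation:
Path from root to E: C -> E
Depth = number of edges = 1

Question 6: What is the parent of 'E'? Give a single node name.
Scan adjacency: E appears as child of C

Answer: C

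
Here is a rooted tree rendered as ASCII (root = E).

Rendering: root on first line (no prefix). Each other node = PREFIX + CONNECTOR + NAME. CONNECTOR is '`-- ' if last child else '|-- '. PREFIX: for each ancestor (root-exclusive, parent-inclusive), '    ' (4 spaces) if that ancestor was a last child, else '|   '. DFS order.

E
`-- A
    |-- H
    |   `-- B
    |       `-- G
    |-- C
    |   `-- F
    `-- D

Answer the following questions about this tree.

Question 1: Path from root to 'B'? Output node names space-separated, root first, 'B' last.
Answer: E A H B

Derivation:
Walk down from root: E -> A -> H -> B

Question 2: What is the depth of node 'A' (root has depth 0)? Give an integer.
Answer: 1

Derivation:
Path from root to A: E -> A
Depth = number of edges = 1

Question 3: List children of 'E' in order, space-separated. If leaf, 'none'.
Answer: A

Derivation:
Node E's children (from adjacency): A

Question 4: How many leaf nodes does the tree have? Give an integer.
Answer: 3

Derivation:
Leaves (nodes with no children): D, F, G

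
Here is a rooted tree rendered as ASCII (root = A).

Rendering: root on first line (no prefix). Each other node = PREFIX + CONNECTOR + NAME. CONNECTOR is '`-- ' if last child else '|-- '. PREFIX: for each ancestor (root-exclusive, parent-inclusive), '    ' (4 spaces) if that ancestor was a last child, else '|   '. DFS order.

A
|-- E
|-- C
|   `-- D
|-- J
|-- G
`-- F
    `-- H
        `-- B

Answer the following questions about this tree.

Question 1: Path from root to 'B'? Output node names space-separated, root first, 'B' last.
Walk down from root: A -> F -> H -> B

Answer: A F H B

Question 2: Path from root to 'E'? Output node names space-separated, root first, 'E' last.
Answer: A E

Derivation:
Walk down from root: A -> E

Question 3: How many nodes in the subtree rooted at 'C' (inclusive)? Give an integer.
Answer: 2

Derivation:
Subtree rooted at C contains: C, D
Count = 2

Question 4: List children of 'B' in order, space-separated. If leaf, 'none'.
Node B's children (from adjacency): (leaf)

Answer: none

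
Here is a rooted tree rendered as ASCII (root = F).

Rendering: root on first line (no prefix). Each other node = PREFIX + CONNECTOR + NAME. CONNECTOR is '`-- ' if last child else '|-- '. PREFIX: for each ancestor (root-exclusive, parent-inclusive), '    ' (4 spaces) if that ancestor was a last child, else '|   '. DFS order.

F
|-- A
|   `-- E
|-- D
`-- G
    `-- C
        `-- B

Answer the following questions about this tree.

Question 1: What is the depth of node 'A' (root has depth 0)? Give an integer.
Path from root to A: F -> A
Depth = number of edges = 1

Answer: 1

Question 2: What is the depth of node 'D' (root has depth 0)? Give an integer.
Answer: 1

Derivation:
Path from root to D: F -> D
Depth = number of edges = 1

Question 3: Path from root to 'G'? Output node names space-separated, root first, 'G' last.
Walk down from root: F -> G

Answer: F G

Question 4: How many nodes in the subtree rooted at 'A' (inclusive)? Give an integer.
Subtree rooted at A contains: A, E
Count = 2

Answer: 2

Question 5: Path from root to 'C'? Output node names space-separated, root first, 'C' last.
Answer: F G C

Derivation:
Walk down from root: F -> G -> C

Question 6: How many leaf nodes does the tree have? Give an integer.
Leaves (nodes with no children): B, D, E

Answer: 3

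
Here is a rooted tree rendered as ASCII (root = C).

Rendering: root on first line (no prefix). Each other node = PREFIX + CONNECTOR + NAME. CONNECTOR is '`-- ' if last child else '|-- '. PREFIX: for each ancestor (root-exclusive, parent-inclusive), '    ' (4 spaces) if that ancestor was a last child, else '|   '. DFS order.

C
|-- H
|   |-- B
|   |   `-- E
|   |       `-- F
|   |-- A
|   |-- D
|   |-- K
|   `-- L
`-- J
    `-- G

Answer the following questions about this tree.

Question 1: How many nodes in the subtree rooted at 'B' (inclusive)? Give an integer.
Subtree rooted at B contains: B, E, F
Count = 3

Answer: 3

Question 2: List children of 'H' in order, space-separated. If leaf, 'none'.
Answer: B A D K L

Derivation:
Node H's children (from adjacency): B, A, D, K, L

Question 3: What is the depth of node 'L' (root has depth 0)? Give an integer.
Path from root to L: C -> H -> L
Depth = number of edges = 2

Answer: 2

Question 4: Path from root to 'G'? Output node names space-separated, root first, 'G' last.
Answer: C J G

Derivation:
Walk down from root: C -> J -> G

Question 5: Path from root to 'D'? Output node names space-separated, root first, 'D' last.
Answer: C H D

Derivation:
Walk down from root: C -> H -> D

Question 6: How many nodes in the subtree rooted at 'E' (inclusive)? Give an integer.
Subtree rooted at E contains: E, F
Count = 2

Answer: 2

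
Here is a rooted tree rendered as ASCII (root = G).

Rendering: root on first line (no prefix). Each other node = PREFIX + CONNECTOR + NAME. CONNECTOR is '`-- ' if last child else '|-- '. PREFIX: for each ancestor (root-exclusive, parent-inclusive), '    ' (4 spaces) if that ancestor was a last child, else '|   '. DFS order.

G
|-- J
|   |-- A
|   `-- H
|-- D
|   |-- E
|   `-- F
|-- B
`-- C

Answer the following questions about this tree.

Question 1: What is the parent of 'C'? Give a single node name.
Scan adjacency: C appears as child of G

Answer: G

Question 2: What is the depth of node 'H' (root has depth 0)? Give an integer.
Answer: 2

Derivation:
Path from root to H: G -> J -> H
Depth = number of edges = 2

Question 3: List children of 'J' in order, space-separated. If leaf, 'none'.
Node J's children (from adjacency): A, H

Answer: A H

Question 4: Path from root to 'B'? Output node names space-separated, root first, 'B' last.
Answer: G B

Derivation:
Walk down from root: G -> B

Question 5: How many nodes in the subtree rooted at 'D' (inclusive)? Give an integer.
Subtree rooted at D contains: D, E, F
Count = 3

Answer: 3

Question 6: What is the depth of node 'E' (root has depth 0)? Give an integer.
Answer: 2

Derivation:
Path from root to E: G -> D -> E
Depth = number of edges = 2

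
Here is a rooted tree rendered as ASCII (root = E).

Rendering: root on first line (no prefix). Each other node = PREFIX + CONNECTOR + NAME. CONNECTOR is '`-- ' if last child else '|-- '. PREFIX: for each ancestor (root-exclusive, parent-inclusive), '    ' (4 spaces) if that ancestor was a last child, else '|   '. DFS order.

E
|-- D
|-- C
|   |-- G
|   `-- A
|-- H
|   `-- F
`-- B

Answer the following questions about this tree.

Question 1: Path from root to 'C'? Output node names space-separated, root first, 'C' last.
Answer: E C

Derivation:
Walk down from root: E -> C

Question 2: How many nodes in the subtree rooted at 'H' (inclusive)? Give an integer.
Answer: 2

Derivation:
Subtree rooted at H contains: F, H
Count = 2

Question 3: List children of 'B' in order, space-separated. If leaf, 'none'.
Node B's children (from adjacency): (leaf)

Answer: none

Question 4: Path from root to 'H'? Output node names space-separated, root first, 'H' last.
Walk down from root: E -> H

Answer: E H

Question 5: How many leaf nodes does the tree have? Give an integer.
Answer: 5

Derivation:
Leaves (nodes with no children): A, B, D, F, G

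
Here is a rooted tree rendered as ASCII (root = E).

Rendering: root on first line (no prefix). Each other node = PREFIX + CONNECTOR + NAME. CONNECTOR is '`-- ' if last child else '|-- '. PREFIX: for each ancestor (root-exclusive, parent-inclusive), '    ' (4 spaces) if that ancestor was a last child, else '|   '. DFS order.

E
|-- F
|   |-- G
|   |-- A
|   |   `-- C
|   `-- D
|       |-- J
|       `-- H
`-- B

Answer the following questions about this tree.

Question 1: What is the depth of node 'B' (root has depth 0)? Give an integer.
Path from root to B: E -> B
Depth = number of edges = 1

Answer: 1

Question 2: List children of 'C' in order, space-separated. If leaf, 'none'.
Answer: none

Derivation:
Node C's children (from adjacency): (leaf)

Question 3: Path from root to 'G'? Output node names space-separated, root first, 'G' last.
Walk down from root: E -> F -> G

Answer: E F G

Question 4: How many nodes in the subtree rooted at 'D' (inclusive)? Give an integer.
Answer: 3

Derivation:
Subtree rooted at D contains: D, H, J
Count = 3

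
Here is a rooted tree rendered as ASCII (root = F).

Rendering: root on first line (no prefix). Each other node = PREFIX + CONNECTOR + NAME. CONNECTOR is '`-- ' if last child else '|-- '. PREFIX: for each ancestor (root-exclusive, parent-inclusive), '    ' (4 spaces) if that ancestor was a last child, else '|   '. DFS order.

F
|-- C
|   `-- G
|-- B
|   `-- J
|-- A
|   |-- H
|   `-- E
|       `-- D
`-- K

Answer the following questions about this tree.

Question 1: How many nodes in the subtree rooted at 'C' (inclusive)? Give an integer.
Subtree rooted at C contains: C, G
Count = 2

Answer: 2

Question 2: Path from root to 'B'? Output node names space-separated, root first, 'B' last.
Answer: F B

Derivation:
Walk down from root: F -> B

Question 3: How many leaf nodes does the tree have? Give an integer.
Leaves (nodes with no children): D, G, H, J, K

Answer: 5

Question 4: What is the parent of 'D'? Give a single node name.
Scan adjacency: D appears as child of E

Answer: E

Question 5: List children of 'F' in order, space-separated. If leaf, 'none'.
Node F's children (from adjacency): C, B, A, K

Answer: C B A K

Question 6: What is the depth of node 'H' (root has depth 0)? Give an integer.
Path from root to H: F -> A -> H
Depth = number of edges = 2

Answer: 2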